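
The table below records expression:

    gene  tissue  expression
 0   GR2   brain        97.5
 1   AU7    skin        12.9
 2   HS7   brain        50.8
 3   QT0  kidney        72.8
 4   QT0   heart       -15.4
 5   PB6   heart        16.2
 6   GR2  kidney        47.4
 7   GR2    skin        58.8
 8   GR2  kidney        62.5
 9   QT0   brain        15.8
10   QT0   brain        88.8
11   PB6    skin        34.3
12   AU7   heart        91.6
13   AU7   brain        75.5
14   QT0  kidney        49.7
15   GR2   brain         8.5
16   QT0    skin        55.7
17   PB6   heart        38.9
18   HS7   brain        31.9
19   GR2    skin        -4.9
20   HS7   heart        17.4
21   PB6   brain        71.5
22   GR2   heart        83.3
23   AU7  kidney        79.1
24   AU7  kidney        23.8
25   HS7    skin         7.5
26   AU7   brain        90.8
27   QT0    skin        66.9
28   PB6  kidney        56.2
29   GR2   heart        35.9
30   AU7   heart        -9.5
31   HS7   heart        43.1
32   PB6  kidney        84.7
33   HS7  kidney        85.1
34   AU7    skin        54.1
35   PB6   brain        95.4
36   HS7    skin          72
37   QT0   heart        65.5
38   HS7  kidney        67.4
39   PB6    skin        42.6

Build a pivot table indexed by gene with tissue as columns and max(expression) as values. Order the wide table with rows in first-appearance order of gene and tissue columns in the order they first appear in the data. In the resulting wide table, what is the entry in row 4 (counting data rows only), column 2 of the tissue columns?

With rows in first-appearance order of gene, row 4 is gene=QT0. tissue columns in first-appearance order: brain, skin, kidney, heart; column 2 is skin.
Long rows with gene=QT0, tissue=skin: max(55.7, 66.9) = 66.9.

66.9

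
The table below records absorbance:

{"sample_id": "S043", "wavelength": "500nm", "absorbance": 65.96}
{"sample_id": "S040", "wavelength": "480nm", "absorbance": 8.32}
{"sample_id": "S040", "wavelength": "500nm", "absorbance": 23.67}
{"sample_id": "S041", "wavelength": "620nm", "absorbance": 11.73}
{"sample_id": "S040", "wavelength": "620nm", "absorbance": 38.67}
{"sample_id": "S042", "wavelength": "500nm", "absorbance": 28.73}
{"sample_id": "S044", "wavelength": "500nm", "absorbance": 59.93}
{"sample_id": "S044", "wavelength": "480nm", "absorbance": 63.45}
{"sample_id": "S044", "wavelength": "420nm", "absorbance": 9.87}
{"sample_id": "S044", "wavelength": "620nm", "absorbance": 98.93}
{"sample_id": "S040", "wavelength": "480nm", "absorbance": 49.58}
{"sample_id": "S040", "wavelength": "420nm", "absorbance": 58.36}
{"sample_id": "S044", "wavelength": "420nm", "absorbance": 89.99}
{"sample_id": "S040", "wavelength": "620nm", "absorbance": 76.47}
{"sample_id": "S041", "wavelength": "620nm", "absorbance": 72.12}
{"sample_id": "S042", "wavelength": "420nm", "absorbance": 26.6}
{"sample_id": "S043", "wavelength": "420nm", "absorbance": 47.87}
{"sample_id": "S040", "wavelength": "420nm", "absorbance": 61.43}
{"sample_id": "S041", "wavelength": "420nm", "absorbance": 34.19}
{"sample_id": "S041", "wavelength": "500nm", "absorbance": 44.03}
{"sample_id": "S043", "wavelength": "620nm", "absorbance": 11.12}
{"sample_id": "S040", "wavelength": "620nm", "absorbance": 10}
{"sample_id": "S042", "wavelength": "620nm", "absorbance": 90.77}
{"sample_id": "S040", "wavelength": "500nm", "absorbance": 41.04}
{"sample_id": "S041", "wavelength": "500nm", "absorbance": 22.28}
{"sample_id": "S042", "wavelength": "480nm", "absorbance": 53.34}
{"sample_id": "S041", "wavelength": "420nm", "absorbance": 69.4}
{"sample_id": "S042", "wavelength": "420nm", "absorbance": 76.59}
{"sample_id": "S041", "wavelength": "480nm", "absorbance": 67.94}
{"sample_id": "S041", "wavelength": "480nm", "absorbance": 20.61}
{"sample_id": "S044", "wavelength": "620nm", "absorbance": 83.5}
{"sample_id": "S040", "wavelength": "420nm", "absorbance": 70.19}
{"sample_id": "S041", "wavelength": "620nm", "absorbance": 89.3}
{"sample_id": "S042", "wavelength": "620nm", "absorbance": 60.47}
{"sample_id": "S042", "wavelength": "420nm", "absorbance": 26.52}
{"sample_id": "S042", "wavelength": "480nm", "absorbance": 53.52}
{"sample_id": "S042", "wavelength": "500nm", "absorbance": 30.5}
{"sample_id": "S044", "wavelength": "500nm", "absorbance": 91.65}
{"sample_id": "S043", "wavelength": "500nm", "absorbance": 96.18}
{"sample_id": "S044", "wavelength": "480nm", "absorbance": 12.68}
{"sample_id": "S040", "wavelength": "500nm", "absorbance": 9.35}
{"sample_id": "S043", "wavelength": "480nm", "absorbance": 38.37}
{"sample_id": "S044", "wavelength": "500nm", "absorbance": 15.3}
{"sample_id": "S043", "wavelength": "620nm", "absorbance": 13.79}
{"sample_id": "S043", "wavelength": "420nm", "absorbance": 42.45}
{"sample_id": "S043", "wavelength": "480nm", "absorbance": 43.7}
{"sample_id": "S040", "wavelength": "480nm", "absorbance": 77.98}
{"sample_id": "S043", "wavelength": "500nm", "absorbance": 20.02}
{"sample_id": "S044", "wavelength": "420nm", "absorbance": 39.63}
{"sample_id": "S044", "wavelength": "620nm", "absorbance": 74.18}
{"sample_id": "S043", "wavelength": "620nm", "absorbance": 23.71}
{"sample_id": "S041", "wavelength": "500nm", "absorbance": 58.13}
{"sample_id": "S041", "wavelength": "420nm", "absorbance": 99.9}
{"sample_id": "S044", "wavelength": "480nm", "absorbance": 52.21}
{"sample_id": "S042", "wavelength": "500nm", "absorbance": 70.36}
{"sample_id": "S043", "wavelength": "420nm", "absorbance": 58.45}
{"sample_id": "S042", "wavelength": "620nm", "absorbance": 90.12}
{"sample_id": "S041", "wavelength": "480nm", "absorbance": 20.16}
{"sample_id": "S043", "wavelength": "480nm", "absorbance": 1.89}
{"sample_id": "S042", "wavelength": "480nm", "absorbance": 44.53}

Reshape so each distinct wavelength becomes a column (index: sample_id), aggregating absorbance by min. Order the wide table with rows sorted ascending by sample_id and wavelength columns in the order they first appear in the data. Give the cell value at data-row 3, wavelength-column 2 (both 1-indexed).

With rows sorted ascending by sample_id, row 3 is sample_id=S042. wavelength columns in first-appearance order: 500nm, 480nm, 620nm, 420nm; column 2 is 480nm.
Long rows with sample_id=S042, wavelength=480nm: min(53.34, 53.52, 44.53) = 44.53.

44.53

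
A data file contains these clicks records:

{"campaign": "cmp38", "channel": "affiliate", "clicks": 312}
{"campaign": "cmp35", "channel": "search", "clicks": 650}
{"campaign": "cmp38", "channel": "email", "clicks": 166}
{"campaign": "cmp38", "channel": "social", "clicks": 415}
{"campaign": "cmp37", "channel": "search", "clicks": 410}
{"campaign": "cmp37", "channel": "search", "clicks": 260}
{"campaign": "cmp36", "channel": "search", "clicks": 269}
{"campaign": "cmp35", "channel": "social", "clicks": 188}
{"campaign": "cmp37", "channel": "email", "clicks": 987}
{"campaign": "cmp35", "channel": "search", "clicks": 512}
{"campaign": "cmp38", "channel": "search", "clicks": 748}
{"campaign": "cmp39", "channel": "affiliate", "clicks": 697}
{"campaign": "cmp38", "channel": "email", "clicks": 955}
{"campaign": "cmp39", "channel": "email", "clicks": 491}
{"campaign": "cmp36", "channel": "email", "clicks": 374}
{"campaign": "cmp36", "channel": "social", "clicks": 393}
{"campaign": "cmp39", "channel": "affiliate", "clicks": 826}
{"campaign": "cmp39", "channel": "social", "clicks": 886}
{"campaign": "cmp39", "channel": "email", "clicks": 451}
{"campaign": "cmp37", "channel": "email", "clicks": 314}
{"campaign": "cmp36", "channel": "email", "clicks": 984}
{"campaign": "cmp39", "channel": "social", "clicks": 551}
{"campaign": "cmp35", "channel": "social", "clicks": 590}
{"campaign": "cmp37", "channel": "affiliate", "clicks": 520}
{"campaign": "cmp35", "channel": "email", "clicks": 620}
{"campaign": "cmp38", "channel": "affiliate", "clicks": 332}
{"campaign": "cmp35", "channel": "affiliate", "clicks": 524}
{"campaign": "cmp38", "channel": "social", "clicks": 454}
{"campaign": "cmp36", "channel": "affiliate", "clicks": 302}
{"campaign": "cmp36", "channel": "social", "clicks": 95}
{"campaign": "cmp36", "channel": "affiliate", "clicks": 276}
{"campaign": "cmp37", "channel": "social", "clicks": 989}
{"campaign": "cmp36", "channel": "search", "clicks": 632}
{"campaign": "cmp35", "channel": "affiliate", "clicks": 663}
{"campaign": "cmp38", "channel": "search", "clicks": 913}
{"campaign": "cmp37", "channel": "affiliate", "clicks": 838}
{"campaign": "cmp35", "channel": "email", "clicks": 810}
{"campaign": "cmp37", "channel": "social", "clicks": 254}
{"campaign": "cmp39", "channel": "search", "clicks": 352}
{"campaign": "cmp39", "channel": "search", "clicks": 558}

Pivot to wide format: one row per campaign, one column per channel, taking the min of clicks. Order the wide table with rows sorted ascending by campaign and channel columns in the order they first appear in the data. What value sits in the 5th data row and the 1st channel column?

697

With rows sorted ascending by campaign, row 5 is campaign=cmp39. channel columns in first-appearance order: affiliate, search, email, social; column 1 is affiliate.
Long rows with campaign=cmp39, channel=affiliate: min(697, 826) = 697.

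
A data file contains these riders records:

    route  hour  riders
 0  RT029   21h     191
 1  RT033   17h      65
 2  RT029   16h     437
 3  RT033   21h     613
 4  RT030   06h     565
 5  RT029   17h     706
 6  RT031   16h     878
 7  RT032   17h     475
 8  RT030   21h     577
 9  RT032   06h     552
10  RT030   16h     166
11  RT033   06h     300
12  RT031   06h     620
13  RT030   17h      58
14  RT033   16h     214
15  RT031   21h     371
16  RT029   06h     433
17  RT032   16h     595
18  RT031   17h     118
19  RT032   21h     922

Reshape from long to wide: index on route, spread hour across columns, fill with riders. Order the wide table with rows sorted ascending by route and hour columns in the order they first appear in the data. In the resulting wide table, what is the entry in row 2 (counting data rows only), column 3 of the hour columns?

166

With rows sorted ascending by route, row 2 is route=RT030. hour columns in first-appearance order: 21h, 17h, 16h, 06h; column 3 is 16h.
Long rows with route=RT030, hour=16h: riders = 166.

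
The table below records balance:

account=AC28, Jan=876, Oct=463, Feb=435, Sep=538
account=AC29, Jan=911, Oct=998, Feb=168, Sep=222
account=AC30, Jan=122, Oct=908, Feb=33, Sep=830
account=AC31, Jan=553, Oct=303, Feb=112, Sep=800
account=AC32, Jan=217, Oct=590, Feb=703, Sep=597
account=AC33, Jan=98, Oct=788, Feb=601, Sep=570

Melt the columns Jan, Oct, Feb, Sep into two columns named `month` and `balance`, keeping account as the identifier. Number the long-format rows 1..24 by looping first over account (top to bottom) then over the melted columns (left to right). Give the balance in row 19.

703

24 rows total (6 × 4). Row 19: index ⌊(19-1)/4⌋ = 4 into account → AC32; (19-1) mod 4 = 2 into the melted columns → Feb.
So row 19 is (AC32, Feb, 703); balance = 703.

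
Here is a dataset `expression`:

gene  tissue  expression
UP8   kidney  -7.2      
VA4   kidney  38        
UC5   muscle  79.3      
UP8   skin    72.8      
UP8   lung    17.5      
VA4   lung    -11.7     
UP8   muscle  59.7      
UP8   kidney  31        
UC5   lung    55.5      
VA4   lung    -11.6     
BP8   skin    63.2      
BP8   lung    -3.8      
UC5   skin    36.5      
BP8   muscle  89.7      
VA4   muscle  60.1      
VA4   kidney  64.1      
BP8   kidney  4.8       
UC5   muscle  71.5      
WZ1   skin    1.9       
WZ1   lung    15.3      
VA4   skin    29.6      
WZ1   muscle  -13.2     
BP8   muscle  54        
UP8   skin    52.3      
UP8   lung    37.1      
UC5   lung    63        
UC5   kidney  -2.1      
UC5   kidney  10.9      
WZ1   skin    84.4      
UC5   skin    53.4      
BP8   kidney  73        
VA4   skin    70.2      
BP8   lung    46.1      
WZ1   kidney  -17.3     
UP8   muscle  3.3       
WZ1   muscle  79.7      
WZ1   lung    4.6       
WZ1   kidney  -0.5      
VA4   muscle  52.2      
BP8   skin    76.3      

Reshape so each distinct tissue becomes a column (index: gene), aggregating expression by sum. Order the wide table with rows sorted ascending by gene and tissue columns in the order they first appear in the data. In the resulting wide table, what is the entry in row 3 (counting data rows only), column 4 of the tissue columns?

54.6

With rows sorted ascending by gene, row 3 is gene=UP8. tissue columns in first-appearance order: kidney, muscle, skin, lung; column 4 is lung.
Long rows with gene=UP8, tissue=lung: 17.5 + 37.1 = 54.6.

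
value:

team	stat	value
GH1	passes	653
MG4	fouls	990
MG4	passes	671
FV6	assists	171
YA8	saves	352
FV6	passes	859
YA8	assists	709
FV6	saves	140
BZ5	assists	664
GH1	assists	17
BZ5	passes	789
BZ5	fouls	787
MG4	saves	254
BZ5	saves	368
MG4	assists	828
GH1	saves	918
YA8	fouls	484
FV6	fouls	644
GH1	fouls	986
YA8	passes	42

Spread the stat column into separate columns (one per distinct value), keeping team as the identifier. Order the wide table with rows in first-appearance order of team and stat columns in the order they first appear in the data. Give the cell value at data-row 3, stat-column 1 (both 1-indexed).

859

With rows in first-appearance order of team, row 3 is team=FV6. stat columns in first-appearance order: passes, fouls, assists, saves; column 1 is passes.
Long rows with team=FV6, stat=passes: value = 859.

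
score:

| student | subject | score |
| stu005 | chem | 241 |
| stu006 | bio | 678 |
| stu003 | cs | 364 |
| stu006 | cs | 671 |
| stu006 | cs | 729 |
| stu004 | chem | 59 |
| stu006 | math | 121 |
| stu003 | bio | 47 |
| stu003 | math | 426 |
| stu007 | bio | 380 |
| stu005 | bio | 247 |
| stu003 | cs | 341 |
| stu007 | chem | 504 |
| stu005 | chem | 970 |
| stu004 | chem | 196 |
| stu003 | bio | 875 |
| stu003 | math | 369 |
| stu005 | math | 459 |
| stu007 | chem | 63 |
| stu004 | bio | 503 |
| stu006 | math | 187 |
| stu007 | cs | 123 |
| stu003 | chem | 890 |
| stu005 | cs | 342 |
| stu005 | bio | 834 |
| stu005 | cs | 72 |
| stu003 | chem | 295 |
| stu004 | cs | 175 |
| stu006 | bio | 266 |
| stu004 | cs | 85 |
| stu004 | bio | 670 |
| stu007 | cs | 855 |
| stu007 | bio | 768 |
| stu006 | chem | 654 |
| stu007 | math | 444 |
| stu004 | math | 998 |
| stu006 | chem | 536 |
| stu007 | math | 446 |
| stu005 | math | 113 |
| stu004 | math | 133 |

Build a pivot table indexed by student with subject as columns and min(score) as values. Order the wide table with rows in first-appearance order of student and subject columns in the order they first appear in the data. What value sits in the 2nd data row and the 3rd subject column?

671

With rows in first-appearance order of student, row 2 is student=stu006. subject columns in first-appearance order: chem, bio, cs, math; column 3 is cs.
Long rows with student=stu006, subject=cs: min(671, 729) = 671.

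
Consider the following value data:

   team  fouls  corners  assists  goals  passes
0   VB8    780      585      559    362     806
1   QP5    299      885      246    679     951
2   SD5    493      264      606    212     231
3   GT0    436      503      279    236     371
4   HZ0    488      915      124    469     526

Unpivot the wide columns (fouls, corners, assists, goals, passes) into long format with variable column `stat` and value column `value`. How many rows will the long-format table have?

5 team values × 5 melted columns = 25 rows.

25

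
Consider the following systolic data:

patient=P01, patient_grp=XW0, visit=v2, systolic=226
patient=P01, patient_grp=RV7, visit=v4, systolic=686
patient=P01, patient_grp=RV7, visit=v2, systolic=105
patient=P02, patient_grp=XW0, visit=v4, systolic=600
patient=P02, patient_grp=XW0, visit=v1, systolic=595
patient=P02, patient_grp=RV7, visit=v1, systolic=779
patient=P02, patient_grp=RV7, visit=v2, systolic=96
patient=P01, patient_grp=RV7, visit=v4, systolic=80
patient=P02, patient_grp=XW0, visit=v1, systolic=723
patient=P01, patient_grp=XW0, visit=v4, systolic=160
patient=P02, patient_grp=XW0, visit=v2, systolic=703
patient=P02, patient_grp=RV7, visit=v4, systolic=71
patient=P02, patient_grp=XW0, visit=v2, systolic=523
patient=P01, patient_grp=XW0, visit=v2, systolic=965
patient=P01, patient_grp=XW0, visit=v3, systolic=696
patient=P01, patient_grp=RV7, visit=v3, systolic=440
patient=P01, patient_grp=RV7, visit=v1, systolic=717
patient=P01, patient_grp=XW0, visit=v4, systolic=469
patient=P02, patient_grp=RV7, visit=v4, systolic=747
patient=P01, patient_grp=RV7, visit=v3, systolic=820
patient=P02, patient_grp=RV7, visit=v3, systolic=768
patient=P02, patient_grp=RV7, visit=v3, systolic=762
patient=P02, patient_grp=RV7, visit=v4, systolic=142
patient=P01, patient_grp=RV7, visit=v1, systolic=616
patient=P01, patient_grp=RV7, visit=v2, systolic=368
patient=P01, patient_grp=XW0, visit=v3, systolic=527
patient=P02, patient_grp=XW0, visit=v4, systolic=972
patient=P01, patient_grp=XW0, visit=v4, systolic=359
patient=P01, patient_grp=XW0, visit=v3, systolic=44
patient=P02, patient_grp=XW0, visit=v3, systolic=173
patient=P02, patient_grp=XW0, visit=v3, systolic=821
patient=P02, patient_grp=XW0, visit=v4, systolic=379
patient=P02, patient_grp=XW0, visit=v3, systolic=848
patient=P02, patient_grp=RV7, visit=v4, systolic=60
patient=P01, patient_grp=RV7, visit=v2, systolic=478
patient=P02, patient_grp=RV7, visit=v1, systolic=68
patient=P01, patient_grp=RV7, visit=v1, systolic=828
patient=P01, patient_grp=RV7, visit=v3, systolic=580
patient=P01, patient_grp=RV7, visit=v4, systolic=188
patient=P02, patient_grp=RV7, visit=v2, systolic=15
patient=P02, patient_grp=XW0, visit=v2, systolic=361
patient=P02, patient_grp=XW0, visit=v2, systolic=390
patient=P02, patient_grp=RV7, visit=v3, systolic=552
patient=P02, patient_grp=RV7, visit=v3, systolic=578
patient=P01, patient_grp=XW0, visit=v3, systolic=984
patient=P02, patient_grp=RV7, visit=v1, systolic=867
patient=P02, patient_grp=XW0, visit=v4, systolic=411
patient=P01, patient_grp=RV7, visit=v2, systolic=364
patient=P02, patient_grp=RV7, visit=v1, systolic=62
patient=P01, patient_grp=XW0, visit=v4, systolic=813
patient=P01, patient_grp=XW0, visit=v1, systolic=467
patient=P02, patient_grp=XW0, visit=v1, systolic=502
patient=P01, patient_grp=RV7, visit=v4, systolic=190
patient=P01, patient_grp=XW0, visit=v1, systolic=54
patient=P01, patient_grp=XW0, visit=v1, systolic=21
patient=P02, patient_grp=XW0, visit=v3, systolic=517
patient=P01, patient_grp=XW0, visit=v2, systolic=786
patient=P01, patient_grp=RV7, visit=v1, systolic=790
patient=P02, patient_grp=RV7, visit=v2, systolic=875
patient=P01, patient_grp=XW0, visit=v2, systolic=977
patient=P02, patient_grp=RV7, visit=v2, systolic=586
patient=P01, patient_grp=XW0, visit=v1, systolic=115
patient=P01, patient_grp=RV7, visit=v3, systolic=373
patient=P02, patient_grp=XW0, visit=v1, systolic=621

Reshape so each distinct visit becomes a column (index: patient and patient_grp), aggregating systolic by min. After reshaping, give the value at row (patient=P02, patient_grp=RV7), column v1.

Rows with patient=P02, patient_grp=RV7 and visit=v1: systolic values are 779, 68, 867, 62.
min(779, 68, 867, 62) = 62.

62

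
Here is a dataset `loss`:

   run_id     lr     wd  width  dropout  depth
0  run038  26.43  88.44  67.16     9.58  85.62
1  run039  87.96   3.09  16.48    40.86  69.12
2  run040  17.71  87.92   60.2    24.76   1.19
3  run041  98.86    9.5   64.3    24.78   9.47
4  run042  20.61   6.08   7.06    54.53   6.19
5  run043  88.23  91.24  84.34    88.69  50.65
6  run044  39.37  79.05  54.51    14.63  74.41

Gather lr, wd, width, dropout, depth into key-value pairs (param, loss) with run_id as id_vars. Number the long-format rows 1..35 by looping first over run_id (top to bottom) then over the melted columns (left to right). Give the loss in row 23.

35 rows total (7 × 5). Row 23: index ⌊(23-1)/5⌋ = 4 into run_id → run042; (23-1) mod 5 = 2 into the melted columns → width.
So row 23 is (run042, width, 7.06); loss = 7.06.

7.06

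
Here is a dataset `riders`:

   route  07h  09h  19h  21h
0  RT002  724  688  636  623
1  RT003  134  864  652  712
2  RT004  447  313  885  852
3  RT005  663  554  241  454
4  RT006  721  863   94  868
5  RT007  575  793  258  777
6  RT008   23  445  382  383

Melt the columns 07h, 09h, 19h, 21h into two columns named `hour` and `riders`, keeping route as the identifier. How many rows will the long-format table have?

7 route values × 4 melted columns = 28 rows.

28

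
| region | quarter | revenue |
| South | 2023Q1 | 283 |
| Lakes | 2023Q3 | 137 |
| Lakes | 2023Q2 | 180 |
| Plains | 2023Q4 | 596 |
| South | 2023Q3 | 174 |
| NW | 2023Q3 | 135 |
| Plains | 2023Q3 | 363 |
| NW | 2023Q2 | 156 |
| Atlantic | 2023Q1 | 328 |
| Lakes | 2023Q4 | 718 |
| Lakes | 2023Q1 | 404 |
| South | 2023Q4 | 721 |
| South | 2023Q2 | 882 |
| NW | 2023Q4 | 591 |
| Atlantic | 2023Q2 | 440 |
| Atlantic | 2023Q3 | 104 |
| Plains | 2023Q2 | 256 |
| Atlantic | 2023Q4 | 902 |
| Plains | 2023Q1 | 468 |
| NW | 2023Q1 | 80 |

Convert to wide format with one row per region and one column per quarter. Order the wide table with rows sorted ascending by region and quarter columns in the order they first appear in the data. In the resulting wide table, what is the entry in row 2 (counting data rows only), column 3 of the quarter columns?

With rows sorted ascending by region, row 2 is region=Lakes. quarter columns in first-appearance order: 2023Q1, 2023Q3, 2023Q2, 2023Q4; column 3 is 2023Q2.
Long rows with region=Lakes, quarter=2023Q2: revenue = 180.

180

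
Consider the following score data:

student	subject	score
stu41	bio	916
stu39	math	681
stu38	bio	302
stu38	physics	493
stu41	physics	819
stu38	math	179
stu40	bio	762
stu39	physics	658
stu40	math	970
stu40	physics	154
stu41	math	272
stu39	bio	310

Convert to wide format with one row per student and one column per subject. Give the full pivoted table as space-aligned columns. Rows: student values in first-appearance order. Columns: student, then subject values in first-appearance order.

student  bio  math  physics
stu41    916  272   819    
stu39    310  681   658    
stu38    302  179   493    
stu40    762  970   154    

Columns: student plus the 3 distinct subject values (bio, math, physics).
For example, row stu41 column bio takes score=916 from the long row (stu41, bio).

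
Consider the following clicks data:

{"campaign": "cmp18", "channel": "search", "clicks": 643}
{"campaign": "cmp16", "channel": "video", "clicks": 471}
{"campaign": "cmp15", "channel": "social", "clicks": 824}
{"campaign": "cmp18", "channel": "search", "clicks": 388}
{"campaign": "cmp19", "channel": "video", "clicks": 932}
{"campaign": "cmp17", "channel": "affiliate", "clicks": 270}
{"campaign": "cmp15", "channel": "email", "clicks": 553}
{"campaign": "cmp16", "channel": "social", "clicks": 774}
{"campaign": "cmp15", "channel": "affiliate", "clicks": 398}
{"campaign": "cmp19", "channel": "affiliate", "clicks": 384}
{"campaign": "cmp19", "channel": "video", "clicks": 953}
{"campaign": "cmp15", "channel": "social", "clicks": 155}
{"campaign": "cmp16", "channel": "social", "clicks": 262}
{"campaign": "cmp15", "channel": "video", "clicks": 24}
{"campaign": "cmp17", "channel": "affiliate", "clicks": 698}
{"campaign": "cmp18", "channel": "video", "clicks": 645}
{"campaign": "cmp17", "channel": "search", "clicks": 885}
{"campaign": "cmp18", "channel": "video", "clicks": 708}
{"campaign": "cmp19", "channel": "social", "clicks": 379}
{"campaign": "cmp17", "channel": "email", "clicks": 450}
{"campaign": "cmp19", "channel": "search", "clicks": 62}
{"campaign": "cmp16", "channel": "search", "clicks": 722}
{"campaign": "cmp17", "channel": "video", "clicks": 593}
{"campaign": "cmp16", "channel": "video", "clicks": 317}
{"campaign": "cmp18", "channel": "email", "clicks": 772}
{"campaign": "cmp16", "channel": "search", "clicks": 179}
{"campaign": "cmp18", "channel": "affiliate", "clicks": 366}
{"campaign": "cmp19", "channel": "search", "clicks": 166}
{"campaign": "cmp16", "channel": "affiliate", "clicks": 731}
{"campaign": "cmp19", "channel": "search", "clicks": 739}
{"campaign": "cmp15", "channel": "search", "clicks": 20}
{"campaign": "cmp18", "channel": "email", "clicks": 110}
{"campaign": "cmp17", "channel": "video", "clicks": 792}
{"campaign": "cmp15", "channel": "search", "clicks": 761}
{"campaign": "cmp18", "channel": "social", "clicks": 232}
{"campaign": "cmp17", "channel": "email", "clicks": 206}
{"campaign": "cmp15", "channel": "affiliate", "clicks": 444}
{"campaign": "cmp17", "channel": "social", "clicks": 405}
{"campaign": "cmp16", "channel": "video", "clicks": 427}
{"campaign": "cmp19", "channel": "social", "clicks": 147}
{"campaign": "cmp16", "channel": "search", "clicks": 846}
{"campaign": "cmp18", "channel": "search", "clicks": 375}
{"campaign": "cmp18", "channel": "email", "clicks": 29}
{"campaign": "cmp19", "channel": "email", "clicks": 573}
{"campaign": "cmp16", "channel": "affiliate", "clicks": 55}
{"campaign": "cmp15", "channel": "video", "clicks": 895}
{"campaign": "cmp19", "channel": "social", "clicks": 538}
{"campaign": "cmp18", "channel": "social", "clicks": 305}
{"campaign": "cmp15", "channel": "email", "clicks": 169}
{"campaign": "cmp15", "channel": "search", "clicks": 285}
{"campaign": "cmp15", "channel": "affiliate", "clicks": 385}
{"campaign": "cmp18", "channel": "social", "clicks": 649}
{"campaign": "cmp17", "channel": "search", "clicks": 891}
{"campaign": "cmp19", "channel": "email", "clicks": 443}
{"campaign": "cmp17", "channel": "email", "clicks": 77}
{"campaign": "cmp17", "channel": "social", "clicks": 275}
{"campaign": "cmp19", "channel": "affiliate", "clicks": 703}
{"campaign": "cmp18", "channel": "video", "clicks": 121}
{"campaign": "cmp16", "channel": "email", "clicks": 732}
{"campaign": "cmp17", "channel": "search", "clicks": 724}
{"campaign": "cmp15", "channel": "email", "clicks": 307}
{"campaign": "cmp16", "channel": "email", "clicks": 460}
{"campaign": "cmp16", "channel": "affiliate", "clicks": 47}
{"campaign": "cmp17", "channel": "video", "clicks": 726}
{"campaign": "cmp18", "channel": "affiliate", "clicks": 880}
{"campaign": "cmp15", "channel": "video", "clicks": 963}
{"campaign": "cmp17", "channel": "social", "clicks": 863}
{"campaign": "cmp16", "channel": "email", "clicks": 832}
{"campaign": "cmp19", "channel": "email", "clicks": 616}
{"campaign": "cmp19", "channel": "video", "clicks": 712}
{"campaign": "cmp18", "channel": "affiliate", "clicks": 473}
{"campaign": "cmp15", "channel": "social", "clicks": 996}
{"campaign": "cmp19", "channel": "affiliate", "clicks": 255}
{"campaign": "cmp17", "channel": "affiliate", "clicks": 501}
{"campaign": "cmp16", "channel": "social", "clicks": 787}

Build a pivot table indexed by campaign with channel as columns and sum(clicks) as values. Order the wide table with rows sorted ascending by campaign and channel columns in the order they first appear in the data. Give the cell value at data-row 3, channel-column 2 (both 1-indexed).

2111

With rows sorted ascending by campaign, row 3 is campaign=cmp17. channel columns in first-appearance order: search, video, social, affiliate, email; column 2 is video.
Long rows with campaign=cmp17, channel=video: 593 + 792 + 726 = 2111.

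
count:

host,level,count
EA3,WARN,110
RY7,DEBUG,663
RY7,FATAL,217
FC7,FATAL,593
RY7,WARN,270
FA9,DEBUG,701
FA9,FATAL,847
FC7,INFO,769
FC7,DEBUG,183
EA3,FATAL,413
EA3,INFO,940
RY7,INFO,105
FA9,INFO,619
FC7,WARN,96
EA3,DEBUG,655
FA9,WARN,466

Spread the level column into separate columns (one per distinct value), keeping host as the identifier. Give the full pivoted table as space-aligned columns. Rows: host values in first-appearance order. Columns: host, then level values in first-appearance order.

host  WARN  DEBUG  FATAL  INFO
EA3   110   655    413    940 
RY7   270   663    217    105 
FC7   96    183    593    769 
FA9   466   701    847    619 

Columns: host plus the 4 distinct level values (WARN, DEBUG, FATAL, INFO).
For example, row EA3 column WARN takes count=110 from the long row (EA3, WARN).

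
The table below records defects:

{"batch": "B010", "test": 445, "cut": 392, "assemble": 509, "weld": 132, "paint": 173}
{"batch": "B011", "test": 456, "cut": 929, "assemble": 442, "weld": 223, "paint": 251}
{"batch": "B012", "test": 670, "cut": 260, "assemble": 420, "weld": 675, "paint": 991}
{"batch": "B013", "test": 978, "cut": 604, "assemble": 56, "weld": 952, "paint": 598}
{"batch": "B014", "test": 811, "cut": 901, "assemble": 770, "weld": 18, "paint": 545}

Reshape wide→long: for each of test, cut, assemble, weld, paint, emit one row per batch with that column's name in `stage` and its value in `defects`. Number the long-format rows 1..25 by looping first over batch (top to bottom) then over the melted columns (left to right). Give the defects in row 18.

25 rows total (5 × 5). Row 18: index ⌊(18-1)/5⌋ = 3 into batch → B013; (18-1) mod 5 = 2 into the melted columns → assemble.
So row 18 is (B013, assemble, 56); defects = 56.

56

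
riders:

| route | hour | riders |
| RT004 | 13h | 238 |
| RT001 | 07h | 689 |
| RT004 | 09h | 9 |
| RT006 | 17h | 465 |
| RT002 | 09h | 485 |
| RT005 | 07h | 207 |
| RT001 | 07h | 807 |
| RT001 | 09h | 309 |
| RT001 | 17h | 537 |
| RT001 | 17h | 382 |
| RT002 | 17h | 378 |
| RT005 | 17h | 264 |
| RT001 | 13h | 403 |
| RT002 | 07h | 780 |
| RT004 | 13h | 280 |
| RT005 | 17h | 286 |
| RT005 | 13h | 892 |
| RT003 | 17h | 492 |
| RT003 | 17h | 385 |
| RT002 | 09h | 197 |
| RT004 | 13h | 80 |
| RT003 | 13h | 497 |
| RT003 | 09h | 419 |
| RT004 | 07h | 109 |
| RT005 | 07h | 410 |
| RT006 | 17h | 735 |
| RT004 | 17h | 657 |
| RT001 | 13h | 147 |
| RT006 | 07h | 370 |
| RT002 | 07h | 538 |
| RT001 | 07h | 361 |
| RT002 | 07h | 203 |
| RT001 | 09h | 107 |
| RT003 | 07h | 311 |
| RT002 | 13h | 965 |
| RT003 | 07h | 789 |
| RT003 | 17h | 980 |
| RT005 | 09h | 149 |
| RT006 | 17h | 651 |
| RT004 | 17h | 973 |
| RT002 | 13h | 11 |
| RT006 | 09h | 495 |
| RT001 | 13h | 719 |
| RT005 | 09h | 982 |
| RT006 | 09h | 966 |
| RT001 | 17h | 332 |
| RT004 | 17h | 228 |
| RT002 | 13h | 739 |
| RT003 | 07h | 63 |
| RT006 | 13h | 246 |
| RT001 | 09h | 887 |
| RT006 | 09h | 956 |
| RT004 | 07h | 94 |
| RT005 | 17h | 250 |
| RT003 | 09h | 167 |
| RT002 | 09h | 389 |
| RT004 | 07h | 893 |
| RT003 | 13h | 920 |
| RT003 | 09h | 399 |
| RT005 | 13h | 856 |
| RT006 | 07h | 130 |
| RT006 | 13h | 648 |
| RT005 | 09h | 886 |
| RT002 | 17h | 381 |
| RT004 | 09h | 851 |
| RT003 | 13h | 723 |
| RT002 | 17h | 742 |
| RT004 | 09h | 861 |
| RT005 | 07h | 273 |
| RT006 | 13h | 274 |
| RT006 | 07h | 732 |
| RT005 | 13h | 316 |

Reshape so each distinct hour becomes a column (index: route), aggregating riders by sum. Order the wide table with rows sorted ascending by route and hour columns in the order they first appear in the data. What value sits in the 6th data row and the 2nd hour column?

1232

With rows sorted ascending by route, row 6 is route=RT006. hour columns in first-appearance order: 13h, 07h, 09h, 17h; column 2 is 07h.
Long rows with route=RT006, hour=07h: 370 + 130 + 732 = 1232.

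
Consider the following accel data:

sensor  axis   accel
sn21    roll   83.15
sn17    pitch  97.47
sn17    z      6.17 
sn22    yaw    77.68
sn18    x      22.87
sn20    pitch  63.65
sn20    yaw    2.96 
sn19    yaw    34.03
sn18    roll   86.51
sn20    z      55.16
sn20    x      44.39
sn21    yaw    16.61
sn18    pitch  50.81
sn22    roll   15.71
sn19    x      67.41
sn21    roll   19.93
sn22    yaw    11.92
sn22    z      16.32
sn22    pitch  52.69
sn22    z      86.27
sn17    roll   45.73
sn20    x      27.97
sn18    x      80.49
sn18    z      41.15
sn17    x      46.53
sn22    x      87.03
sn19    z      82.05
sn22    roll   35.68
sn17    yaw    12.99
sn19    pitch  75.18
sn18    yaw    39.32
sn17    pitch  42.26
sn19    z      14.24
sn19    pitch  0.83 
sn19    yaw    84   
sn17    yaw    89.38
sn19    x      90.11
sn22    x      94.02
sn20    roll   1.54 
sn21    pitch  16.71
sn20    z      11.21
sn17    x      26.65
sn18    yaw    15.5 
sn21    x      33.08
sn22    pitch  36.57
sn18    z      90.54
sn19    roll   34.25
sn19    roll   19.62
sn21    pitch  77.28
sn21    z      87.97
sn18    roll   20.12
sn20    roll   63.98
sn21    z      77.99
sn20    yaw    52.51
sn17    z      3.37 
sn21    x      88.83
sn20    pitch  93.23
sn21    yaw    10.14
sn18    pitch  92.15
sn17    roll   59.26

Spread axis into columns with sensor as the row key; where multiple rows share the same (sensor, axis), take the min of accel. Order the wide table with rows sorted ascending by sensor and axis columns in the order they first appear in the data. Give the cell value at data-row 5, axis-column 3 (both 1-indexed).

With rows sorted ascending by sensor, row 5 is sensor=sn21. axis columns in first-appearance order: roll, pitch, z, yaw, x; column 3 is z.
Long rows with sensor=sn21, axis=z: min(87.97, 77.99) = 77.99.

77.99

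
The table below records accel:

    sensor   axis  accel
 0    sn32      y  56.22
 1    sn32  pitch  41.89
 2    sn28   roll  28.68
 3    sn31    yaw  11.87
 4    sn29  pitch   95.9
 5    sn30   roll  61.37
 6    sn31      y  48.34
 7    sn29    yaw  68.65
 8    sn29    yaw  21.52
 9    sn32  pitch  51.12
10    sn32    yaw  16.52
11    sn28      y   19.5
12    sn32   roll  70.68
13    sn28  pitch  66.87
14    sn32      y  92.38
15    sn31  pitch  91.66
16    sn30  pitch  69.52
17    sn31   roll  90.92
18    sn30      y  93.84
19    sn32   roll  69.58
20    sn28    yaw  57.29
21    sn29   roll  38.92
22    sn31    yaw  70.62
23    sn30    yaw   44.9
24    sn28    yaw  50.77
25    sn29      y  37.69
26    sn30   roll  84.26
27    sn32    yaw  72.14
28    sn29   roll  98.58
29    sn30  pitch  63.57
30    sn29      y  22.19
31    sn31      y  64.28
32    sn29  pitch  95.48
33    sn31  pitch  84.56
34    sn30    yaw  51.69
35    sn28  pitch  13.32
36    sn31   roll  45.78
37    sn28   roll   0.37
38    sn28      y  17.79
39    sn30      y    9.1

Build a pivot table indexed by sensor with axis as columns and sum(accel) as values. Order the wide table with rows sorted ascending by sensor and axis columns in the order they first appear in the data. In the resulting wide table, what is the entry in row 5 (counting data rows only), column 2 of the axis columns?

With rows sorted ascending by sensor, row 5 is sensor=sn32. axis columns in first-appearance order: y, pitch, roll, yaw; column 2 is pitch.
Long rows with sensor=sn32, axis=pitch: 41.89 + 51.12 = 93.01.

93.01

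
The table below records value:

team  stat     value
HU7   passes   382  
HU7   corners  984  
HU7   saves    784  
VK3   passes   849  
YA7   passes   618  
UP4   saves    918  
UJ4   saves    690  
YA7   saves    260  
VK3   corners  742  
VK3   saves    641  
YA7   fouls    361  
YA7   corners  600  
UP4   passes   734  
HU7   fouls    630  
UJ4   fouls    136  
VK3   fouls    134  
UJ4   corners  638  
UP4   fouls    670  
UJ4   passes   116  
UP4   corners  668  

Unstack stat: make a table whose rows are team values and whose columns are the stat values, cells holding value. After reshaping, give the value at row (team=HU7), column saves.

Wide layout: rows indexed by team, columns are the 4 distinct stat values (passes, corners, saves, fouls).
Cell (team=HU7, stat=saves) draws from the long row where team=HU7 and stat=saves, which has value=784.

784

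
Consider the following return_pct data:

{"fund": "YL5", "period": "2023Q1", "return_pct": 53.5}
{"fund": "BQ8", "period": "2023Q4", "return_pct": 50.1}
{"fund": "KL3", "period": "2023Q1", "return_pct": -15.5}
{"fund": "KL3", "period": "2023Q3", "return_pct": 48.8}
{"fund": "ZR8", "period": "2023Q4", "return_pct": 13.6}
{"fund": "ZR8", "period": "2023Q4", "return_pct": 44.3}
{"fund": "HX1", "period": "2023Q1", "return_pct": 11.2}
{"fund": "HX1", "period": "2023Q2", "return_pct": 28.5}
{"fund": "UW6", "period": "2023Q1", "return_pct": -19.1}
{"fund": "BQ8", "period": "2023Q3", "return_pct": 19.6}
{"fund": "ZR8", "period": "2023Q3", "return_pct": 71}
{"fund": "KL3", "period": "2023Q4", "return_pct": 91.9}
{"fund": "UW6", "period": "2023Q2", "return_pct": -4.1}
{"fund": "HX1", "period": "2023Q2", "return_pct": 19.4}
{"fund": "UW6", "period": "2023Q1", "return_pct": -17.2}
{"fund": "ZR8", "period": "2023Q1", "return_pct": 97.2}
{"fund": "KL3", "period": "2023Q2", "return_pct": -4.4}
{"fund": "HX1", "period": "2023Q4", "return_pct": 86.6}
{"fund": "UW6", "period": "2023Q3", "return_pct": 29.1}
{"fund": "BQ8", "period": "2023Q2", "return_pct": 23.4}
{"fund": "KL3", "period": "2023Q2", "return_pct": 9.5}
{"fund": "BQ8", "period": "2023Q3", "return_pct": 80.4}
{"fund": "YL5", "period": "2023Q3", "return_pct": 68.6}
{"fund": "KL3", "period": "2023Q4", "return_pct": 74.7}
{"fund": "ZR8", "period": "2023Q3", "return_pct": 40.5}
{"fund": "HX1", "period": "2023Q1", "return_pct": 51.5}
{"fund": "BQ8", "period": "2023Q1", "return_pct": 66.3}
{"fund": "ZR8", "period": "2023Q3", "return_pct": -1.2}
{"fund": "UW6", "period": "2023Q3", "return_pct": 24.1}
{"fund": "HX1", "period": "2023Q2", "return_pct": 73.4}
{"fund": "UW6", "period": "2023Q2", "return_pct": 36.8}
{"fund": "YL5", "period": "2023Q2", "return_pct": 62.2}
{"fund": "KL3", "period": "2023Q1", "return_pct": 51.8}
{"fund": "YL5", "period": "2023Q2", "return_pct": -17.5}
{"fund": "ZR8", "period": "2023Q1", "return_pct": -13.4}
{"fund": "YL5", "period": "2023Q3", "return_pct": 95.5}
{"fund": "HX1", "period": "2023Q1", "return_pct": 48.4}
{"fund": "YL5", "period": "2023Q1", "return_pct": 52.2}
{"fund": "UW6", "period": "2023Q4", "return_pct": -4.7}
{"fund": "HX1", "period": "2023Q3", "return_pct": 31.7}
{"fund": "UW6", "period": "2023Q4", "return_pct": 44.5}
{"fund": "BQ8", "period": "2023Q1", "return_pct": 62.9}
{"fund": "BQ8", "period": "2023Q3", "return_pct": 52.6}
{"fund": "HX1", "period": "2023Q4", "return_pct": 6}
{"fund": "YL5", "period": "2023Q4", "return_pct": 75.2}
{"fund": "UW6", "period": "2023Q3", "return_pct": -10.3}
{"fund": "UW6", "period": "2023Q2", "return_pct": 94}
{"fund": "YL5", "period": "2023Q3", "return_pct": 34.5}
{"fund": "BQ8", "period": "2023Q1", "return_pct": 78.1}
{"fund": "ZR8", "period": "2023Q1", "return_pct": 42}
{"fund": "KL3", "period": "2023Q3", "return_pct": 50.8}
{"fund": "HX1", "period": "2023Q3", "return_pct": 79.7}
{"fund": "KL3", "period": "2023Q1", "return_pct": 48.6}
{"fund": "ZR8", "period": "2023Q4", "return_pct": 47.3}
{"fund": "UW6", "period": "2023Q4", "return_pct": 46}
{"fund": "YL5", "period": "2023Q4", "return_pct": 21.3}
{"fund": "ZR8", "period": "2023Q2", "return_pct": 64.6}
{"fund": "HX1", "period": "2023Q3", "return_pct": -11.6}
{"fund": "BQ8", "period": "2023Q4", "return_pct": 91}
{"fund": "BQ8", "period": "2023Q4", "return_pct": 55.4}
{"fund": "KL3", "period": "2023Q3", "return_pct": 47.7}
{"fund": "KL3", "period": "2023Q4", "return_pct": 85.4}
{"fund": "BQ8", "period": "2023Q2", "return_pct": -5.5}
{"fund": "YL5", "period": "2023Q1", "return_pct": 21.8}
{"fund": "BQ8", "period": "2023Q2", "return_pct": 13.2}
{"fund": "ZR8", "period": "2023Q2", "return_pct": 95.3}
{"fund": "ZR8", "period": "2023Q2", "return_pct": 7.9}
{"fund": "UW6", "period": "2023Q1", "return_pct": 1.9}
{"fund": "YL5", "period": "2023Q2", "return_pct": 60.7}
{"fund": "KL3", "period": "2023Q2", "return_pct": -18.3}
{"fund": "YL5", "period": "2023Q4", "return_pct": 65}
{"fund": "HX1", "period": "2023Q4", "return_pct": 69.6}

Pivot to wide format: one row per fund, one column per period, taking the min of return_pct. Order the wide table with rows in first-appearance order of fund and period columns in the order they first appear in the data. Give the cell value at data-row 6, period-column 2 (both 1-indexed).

-4.7

With rows in first-appearance order of fund, row 6 is fund=UW6. period columns in first-appearance order: 2023Q1, 2023Q4, 2023Q3, 2023Q2; column 2 is 2023Q4.
Long rows with fund=UW6, period=2023Q4: min(-4.7, 44.5, 46) = -4.7.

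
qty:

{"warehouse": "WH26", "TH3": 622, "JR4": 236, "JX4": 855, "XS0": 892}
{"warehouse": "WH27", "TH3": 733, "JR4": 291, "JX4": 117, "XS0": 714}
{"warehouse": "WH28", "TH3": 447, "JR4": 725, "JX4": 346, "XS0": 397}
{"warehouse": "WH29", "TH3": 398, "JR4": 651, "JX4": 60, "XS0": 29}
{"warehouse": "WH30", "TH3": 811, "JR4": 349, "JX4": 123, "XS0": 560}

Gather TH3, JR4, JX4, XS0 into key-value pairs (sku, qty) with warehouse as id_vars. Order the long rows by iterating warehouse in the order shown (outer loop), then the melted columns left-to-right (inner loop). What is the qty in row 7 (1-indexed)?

20 rows total (5 × 4). Row 7: index ⌊(7-1)/4⌋ = 1 into warehouse → WH27; (7-1) mod 4 = 2 into the melted columns → JX4.
So row 7 is (WH27, JX4, 117); qty = 117.

117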